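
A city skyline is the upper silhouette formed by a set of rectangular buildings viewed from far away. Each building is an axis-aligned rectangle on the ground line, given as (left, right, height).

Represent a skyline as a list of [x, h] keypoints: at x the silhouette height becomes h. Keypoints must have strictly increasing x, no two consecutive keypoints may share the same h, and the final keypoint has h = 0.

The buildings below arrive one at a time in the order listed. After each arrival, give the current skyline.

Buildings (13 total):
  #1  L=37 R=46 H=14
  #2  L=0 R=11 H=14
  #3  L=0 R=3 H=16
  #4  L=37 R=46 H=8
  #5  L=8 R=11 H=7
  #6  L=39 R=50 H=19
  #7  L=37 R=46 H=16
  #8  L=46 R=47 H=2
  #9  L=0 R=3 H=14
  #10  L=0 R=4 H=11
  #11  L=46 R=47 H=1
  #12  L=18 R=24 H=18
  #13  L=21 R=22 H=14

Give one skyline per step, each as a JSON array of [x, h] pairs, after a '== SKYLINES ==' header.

== SKYLINES ==
[[37,14],[46,0]]
[[0,14],[11,0],[37,14],[46,0]]
[[0,16],[3,14],[11,0],[37,14],[46,0]]
[[0,16],[3,14],[11,0],[37,14],[46,0]]
[[0,16],[3,14],[11,0],[37,14],[46,0]]
[[0,16],[3,14],[11,0],[37,14],[39,19],[50,0]]
[[0,16],[3,14],[11,0],[37,16],[39,19],[50,0]]
[[0,16],[3,14],[11,0],[37,16],[39,19],[50,0]]
[[0,16],[3,14],[11,0],[37,16],[39,19],[50,0]]
[[0,16],[3,14],[11,0],[37,16],[39,19],[50,0]]
[[0,16],[3,14],[11,0],[37,16],[39,19],[50,0]]
[[0,16],[3,14],[11,0],[18,18],[24,0],[37,16],[39,19],[50,0]]
[[0,16],[3,14],[11,0],[18,18],[24,0],[37,16],[39,19],[50,0]]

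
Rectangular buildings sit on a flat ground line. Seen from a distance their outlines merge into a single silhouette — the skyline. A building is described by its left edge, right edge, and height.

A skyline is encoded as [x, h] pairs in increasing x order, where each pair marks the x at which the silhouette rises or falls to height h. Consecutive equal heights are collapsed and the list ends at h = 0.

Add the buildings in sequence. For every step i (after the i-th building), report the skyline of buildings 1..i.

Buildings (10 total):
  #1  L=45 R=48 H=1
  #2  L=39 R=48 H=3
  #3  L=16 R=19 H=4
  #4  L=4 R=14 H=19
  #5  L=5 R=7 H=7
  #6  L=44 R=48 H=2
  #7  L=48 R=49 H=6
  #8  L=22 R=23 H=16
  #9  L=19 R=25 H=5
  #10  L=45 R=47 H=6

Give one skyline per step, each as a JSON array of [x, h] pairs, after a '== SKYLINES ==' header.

== SKYLINES ==
[[45,1],[48,0]]
[[39,3],[48,0]]
[[16,4],[19,0],[39,3],[48,0]]
[[4,19],[14,0],[16,4],[19,0],[39,3],[48,0]]
[[4,19],[14,0],[16,4],[19,0],[39,3],[48,0]]
[[4,19],[14,0],[16,4],[19,0],[39,3],[48,0]]
[[4,19],[14,0],[16,4],[19,0],[39,3],[48,6],[49,0]]
[[4,19],[14,0],[16,4],[19,0],[22,16],[23,0],[39,3],[48,6],[49,0]]
[[4,19],[14,0],[16,4],[19,5],[22,16],[23,5],[25,0],[39,3],[48,6],[49,0]]
[[4,19],[14,0],[16,4],[19,5],[22,16],[23,5],[25,0],[39,3],[45,6],[47,3],[48,6],[49,0]]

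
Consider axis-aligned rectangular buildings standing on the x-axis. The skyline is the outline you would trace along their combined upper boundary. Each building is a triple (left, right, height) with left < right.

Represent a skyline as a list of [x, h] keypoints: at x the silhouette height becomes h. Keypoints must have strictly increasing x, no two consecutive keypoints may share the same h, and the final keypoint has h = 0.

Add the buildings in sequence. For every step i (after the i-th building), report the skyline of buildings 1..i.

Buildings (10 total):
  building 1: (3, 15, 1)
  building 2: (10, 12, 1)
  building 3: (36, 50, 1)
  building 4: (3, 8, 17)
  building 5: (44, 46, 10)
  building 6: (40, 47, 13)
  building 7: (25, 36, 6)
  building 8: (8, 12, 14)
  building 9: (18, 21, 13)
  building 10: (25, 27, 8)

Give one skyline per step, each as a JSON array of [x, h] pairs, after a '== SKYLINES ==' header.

== SKYLINES ==
[[3,1],[15,0]]
[[3,1],[15,0]]
[[3,1],[15,0],[36,1],[50,0]]
[[3,17],[8,1],[15,0],[36,1],[50,0]]
[[3,17],[8,1],[15,0],[36,1],[44,10],[46,1],[50,0]]
[[3,17],[8,1],[15,0],[36,1],[40,13],[47,1],[50,0]]
[[3,17],[8,1],[15,0],[25,6],[36,1],[40,13],[47,1],[50,0]]
[[3,17],[8,14],[12,1],[15,0],[25,6],[36,1],[40,13],[47,1],[50,0]]
[[3,17],[8,14],[12,1],[15,0],[18,13],[21,0],[25,6],[36,1],[40,13],[47,1],[50,0]]
[[3,17],[8,14],[12,1],[15,0],[18,13],[21,0],[25,8],[27,6],[36,1],[40,13],[47,1],[50,0]]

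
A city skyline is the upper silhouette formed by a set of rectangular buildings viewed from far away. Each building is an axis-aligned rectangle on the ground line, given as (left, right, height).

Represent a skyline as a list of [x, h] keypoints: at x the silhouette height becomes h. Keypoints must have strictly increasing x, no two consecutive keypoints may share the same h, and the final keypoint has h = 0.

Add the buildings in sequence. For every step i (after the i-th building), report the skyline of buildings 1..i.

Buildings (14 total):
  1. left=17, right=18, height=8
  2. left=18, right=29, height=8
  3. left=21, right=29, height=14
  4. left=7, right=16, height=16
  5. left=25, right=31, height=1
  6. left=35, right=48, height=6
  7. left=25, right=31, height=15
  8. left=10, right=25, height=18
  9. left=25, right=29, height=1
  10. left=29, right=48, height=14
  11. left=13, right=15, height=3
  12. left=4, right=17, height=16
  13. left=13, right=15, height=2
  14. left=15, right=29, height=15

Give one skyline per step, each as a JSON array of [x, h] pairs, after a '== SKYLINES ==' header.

== SKYLINES ==
[[17,8],[18,0]]
[[17,8],[29,0]]
[[17,8],[21,14],[29,0]]
[[7,16],[16,0],[17,8],[21,14],[29,0]]
[[7,16],[16,0],[17,8],[21,14],[29,1],[31,0]]
[[7,16],[16,0],[17,8],[21,14],[29,1],[31,0],[35,6],[48,0]]
[[7,16],[16,0],[17,8],[21,14],[25,15],[31,0],[35,6],[48,0]]
[[7,16],[10,18],[25,15],[31,0],[35,6],[48,0]]
[[7,16],[10,18],[25,15],[31,0],[35,6],[48,0]]
[[7,16],[10,18],[25,15],[31,14],[48,0]]
[[7,16],[10,18],[25,15],[31,14],[48,0]]
[[4,16],[10,18],[25,15],[31,14],[48,0]]
[[4,16],[10,18],[25,15],[31,14],[48,0]]
[[4,16],[10,18],[25,15],[31,14],[48,0]]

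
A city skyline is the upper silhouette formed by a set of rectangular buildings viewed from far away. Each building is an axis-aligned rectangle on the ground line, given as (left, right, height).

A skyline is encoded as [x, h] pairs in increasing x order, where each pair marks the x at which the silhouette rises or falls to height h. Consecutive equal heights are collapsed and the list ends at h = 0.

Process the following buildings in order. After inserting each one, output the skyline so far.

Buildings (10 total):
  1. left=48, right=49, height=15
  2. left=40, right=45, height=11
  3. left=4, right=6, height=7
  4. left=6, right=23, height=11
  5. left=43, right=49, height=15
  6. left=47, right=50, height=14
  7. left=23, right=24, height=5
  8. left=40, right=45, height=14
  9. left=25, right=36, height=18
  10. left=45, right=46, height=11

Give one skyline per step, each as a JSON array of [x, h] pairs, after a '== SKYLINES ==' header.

== SKYLINES ==
[[48,15],[49,0]]
[[40,11],[45,0],[48,15],[49,0]]
[[4,7],[6,0],[40,11],[45,0],[48,15],[49,0]]
[[4,7],[6,11],[23,0],[40,11],[45,0],[48,15],[49,0]]
[[4,7],[6,11],[23,0],[40,11],[43,15],[49,0]]
[[4,7],[6,11],[23,0],[40,11],[43,15],[49,14],[50,0]]
[[4,7],[6,11],[23,5],[24,0],[40,11],[43,15],[49,14],[50,0]]
[[4,7],[6,11],[23,5],[24,0],[40,14],[43,15],[49,14],[50,0]]
[[4,7],[6,11],[23,5],[24,0],[25,18],[36,0],[40,14],[43,15],[49,14],[50,0]]
[[4,7],[6,11],[23,5],[24,0],[25,18],[36,0],[40,14],[43,15],[49,14],[50,0]]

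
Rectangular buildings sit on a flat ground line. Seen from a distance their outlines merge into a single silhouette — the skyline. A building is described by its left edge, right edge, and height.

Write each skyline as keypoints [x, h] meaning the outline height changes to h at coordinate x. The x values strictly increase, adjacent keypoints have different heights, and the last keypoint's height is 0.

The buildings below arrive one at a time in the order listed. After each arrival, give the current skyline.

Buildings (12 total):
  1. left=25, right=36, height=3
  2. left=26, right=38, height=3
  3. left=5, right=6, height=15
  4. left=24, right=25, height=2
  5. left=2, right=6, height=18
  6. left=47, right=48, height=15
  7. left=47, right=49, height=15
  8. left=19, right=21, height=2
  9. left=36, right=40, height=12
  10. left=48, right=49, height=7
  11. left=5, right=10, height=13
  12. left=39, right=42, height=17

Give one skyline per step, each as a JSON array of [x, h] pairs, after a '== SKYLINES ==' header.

== SKYLINES ==
[[25,3],[36,0]]
[[25,3],[38,0]]
[[5,15],[6,0],[25,3],[38,0]]
[[5,15],[6,0],[24,2],[25,3],[38,0]]
[[2,18],[6,0],[24,2],[25,3],[38,0]]
[[2,18],[6,0],[24,2],[25,3],[38,0],[47,15],[48,0]]
[[2,18],[6,0],[24,2],[25,3],[38,0],[47,15],[49,0]]
[[2,18],[6,0],[19,2],[21,0],[24,2],[25,3],[38,0],[47,15],[49,0]]
[[2,18],[6,0],[19,2],[21,0],[24,2],[25,3],[36,12],[40,0],[47,15],[49,0]]
[[2,18],[6,0],[19,2],[21,0],[24,2],[25,3],[36,12],[40,0],[47,15],[49,0]]
[[2,18],[6,13],[10,0],[19,2],[21,0],[24,2],[25,3],[36,12],[40,0],[47,15],[49,0]]
[[2,18],[6,13],[10,0],[19,2],[21,0],[24,2],[25,3],[36,12],[39,17],[42,0],[47,15],[49,0]]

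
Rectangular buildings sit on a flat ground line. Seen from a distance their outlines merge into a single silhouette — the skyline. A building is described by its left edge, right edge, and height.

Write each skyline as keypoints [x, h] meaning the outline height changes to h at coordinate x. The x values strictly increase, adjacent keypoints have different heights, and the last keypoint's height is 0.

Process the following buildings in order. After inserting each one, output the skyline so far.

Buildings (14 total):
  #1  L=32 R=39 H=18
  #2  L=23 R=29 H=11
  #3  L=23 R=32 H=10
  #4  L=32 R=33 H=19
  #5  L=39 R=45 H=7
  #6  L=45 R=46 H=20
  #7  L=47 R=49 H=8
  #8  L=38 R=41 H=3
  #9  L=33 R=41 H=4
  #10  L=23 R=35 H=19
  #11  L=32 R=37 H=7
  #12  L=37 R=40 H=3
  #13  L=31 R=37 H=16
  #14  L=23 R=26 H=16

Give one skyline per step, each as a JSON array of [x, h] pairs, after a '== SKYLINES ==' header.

== SKYLINES ==
[[32,18],[39,0]]
[[23,11],[29,0],[32,18],[39,0]]
[[23,11],[29,10],[32,18],[39,0]]
[[23,11],[29,10],[32,19],[33,18],[39,0]]
[[23,11],[29,10],[32,19],[33,18],[39,7],[45,0]]
[[23,11],[29,10],[32,19],[33,18],[39,7],[45,20],[46,0]]
[[23,11],[29,10],[32,19],[33,18],[39,7],[45,20],[46,0],[47,8],[49,0]]
[[23,11],[29,10],[32,19],[33,18],[39,7],[45,20],[46,0],[47,8],[49,0]]
[[23,11],[29,10],[32,19],[33,18],[39,7],[45,20],[46,0],[47,8],[49,0]]
[[23,19],[35,18],[39,7],[45,20],[46,0],[47,8],[49,0]]
[[23,19],[35,18],[39,7],[45,20],[46,0],[47,8],[49,0]]
[[23,19],[35,18],[39,7],[45,20],[46,0],[47,8],[49,0]]
[[23,19],[35,18],[39,7],[45,20],[46,0],[47,8],[49,0]]
[[23,19],[35,18],[39,7],[45,20],[46,0],[47,8],[49,0]]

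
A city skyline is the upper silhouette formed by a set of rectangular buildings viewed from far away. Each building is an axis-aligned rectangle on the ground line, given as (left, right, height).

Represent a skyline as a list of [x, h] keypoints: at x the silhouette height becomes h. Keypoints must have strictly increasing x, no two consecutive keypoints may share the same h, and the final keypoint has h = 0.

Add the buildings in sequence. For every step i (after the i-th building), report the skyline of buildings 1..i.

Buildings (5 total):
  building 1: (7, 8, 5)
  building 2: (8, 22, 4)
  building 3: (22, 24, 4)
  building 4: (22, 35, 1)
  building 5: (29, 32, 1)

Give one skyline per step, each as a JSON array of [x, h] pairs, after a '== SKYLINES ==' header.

== SKYLINES ==
[[7,5],[8,0]]
[[7,5],[8,4],[22,0]]
[[7,5],[8,4],[24,0]]
[[7,5],[8,4],[24,1],[35,0]]
[[7,5],[8,4],[24,1],[35,0]]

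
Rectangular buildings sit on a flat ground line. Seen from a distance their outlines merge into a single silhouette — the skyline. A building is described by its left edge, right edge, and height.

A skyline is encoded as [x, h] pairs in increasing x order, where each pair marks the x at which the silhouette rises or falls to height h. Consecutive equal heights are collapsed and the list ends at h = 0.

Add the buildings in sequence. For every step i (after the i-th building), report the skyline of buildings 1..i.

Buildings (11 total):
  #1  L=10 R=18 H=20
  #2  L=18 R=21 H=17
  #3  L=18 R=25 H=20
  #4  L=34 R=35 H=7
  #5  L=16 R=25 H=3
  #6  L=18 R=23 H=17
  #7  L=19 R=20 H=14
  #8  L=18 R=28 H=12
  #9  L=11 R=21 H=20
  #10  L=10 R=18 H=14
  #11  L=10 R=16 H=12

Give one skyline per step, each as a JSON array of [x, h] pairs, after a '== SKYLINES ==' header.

== SKYLINES ==
[[10,20],[18,0]]
[[10,20],[18,17],[21,0]]
[[10,20],[25,0]]
[[10,20],[25,0],[34,7],[35,0]]
[[10,20],[25,0],[34,7],[35,0]]
[[10,20],[25,0],[34,7],[35,0]]
[[10,20],[25,0],[34,7],[35,0]]
[[10,20],[25,12],[28,0],[34,7],[35,0]]
[[10,20],[25,12],[28,0],[34,7],[35,0]]
[[10,20],[25,12],[28,0],[34,7],[35,0]]
[[10,20],[25,12],[28,0],[34,7],[35,0]]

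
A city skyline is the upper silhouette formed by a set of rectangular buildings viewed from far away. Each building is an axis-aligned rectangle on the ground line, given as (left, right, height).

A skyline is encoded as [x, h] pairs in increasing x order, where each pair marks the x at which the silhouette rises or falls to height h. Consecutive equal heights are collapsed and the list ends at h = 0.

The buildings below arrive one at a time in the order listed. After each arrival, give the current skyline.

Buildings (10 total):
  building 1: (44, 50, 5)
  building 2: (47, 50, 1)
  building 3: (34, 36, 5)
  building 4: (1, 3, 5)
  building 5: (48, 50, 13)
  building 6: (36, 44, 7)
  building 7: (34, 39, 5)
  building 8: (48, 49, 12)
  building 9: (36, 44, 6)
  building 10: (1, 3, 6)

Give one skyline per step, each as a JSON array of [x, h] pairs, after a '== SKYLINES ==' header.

== SKYLINES ==
[[44,5],[50,0]]
[[44,5],[50,0]]
[[34,5],[36,0],[44,5],[50,0]]
[[1,5],[3,0],[34,5],[36,0],[44,5],[50,0]]
[[1,5],[3,0],[34,5],[36,0],[44,5],[48,13],[50,0]]
[[1,5],[3,0],[34,5],[36,7],[44,5],[48,13],[50,0]]
[[1,5],[3,0],[34,5],[36,7],[44,5],[48,13],[50,0]]
[[1,5],[3,0],[34,5],[36,7],[44,5],[48,13],[50,0]]
[[1,5],[3,0],[34,5],[36,7],[44,5],[48,13],[50,0]]
[[1,6],[3,0],[34,5],[36,7],[44,5],[48,13],[50,0]]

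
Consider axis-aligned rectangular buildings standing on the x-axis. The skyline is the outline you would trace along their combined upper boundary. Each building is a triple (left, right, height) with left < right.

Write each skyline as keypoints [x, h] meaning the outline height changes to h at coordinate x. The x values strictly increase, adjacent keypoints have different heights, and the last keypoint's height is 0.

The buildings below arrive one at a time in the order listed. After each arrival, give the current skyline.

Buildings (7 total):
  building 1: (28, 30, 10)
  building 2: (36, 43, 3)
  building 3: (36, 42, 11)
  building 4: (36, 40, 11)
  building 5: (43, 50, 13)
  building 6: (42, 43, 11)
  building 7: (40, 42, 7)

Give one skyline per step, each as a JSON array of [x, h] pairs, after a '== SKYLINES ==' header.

== SKYLINES ==
[[28,10],[30,0]]
[[28,10],[30,0],[36,3],[43,0]]
[[28,10],[30,0],[36,11],[42,3],[43,0]]
[[28,10],[30,0],[36,11],[42,3],[43,0]]
[[28,10],[30,0],[36,11],[42,3],[43,13],[50,0]]
[[28,10],[30,0],[36,11],[43,13],[50,0]]
[[28,10],[30,0],[36,11],[43,13],[50,0]]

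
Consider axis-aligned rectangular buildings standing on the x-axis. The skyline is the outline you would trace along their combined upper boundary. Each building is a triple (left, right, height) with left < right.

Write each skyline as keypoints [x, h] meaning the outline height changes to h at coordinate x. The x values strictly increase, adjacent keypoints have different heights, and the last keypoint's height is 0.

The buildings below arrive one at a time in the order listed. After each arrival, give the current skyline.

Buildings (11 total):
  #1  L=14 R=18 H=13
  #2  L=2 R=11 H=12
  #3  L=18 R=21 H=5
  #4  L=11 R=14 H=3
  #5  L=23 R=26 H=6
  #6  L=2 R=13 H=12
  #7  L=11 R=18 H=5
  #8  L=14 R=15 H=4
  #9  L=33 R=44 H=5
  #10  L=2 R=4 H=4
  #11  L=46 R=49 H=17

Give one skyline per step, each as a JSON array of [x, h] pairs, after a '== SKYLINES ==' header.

== SKYLINES ==
[[14,13],[18,0]]
[[2,12],[11,0],[14,13],[18,0]]
[[2,12],[11,0],[14,13],[18,5],[21,0]]
[[2,12],[11,3],[14,13],[18,5],[21,0]]
[[2,12],[11,3],[14,13],[18,5],[21,0],[23,6],[26,0]]
[[2,12],[13,3],[14,13],[18,5],[21,0],[23,6],[26,0]]
[[2,12],[13,5],[14,13],[18,5],[21,0],[23,6],[26,0]]
[[2,12],[13,5],[14,13],[18,5],[21,0],[23,6],[26,0]]
[[2,12],[13,5],[14,13],[18,5],[21,0],[23,6],[26,0],[33,5],[44,0]]
[[2,12],[13,5],[14,13],[18,5],[21,0],[23,6],[26,0],[33,5],[44,0]]
[[2,12],[13,5],[14,13],[18,5],[21,0],[23,6],[26,0],[33,5],[44,0],[46,17],[49,0]]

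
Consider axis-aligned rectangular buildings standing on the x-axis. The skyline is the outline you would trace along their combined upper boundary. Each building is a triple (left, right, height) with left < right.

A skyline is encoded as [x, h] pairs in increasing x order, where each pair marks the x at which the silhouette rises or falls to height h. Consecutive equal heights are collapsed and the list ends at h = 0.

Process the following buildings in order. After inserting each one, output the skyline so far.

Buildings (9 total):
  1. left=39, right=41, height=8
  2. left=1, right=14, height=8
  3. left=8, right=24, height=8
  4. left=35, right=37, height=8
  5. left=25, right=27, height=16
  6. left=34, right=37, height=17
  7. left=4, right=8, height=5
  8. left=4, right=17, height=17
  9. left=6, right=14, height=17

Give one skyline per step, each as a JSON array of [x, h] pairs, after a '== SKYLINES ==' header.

== SKYLINES ==
[[39,8],[41,0]]
[[1,8],[14,0],[39,8],[41,0]]
[[1,8],[24,0],[39,8],[41,0]]
[[1,8],[24,0],[35,8],[37,0],[39,8],[41,0]]
[[1,8],[24,0],[25,16],[27,0],[35,8],[37,0],[39,8],[41,0]]
[[1,8],[24,0],[25,16],[27,0],[34,17],[37,0],[39,8],[41,0]]
[[1,8],[24,0],[25,16],[27,0],[34,17],[37,0],[39,8],[41,0]]
[[1,8],[4,17],[17,8],[24,0],[25,16],[27,0],[34,17],[37,0],[39,8],[41,0]]
[[1,8],[4,17],[17,8],[24,0],[25,16],[27,0],[34,17],[37,0],[39,8],[41,0]]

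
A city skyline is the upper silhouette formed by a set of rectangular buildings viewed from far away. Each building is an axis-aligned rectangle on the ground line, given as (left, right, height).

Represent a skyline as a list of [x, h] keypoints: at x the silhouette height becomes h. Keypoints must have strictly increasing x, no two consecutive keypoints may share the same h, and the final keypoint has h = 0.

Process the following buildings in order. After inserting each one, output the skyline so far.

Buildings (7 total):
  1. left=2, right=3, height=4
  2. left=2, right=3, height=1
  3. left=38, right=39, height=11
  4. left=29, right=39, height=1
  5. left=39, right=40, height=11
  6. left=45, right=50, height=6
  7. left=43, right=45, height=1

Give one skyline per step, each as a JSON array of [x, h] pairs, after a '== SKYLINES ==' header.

== SKYLINES ==
[[2,4],[3,0]]
[[2,4],[3,0]]
[[2,4],[3,0],[38,11],[39,0]]
[[2,4],[3,0],[29,1],[38,11],[39,0]]
[[2,4],[3,0],[29,1],[38,11],[40,0]]
[[2,4],[3,0],[29,1],[38,11],[40,0],[45,6],[50,0]]
[[2,4],[3,0],[29,1],[38,11],[40,0],[43,1],[45,6],[50,0]]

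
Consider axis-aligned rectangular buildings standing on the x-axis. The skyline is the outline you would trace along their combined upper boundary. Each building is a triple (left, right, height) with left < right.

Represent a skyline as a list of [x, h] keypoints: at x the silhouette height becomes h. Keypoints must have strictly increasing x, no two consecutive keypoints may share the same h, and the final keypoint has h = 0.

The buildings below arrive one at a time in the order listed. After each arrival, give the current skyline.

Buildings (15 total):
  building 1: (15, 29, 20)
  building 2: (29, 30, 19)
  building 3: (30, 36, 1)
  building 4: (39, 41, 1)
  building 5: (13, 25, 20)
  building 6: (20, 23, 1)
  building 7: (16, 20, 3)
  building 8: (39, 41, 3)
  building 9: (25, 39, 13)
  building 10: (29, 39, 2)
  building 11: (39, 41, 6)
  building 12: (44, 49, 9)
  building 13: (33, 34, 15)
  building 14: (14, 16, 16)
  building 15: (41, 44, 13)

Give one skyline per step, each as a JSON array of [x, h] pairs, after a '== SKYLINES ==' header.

== SKYLINES ==
[[15,20],[29,0]]
[[15,20],[29,19],[30,0]]
[[15,20],[29,19],[30,1],[36,0]]
[[15,20],[29,19],[30,1],[36,0],[39,1],[41,0]]
[[13,20],[29,19],[30,1],[36,0],[39,1],[41,0]]
[[13,20],[29,19],[30,1],[36,0],[39,1],[41,0]]
[[13,20],[29,19],[30,1],[36,0],[39,1],[41,0]]
[[13,20],[29,19],[30,1],[36,0],[39,3],[41,0]]
[[13,20],[29,19],[30,13],[39,3],[41,0]]
[[13,20],[29,19],[30,13],[39,3],[41,0]]
[[13,20],[29,19],[30,13],[39,6],[41,0]]
[[13,20],[29,19],[30,13],[39,6],[41,0],[44,9],[49,0]]
[[13,20],[29,19],[30,13],[33,15],[34,13],[39,6],[41,0],[44,9],[49,0]]
[[13,20],[29,19],[30,13],[33,15],[34,13],[39,6],[41,0],[44,9],[49,0]]
[[13,20],[29,19],[30,13],[33,15],[34,13],[39,6],[41,13],[44,9],[49,0]]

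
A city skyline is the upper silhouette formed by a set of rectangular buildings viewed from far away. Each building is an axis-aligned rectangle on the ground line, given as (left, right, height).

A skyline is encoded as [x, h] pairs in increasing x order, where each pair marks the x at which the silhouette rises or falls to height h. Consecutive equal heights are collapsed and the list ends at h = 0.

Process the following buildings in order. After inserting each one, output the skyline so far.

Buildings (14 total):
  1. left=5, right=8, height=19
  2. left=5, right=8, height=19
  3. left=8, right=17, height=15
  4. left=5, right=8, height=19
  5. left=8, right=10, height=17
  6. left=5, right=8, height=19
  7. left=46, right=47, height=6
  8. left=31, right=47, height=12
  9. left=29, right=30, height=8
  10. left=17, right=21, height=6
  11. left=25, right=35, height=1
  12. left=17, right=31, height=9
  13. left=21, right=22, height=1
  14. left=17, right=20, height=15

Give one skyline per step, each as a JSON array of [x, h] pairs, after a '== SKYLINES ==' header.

== SKYLINES ==
[[5,19],[8,0]]
[[5,19],[8,0]]
[[5,19],[8,15],[17,0]]
[[5,19],[8,15],[17,0]]
[[5,19],[8,17],[10,15],[17,0]]
[[5,19],[8,17],[10,15],[17,0]]
[[5,19],[8,17],[10,15],[17,0],[46,6],[47,0]]
[[5,19],[8,17],[10,15],[17,0],[31,12],[47,0]]
[[5,19],[8,17],[10,15],[17,0],[29,8],[30,0],[31,12],[47,0]]
[[5,19],[8,17],[10,15],[17,6],[21,0],[29,8],[30,0],[31,12],[47,0]]
[[5,19],[8,17],[10,15],[17,6],[21,0],[25,1],[29,8],[30,1],[31,12],[47,0]]
[[5,19],[8,17],[10,15],[17,9],[31,12],[47,0]]
[[5,19],[8,17],[10,15],[17,9],[31,12],[47,0]]
[[5,19],[8,17],[10,15],[20,9],[31,12],[47,0]]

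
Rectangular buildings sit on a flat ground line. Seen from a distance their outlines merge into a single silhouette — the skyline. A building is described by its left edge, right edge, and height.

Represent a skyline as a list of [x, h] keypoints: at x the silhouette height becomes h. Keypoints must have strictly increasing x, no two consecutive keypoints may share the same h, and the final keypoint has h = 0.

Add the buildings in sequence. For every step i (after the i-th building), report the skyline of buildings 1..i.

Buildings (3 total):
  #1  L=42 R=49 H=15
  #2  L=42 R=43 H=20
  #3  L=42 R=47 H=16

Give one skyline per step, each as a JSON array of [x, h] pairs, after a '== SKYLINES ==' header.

== SKYLINES ==
[[42,15],[49,0]]
[[42,20],[43,15],[49,0]]
[[42,20],[43,16],[47,15],[49,0]]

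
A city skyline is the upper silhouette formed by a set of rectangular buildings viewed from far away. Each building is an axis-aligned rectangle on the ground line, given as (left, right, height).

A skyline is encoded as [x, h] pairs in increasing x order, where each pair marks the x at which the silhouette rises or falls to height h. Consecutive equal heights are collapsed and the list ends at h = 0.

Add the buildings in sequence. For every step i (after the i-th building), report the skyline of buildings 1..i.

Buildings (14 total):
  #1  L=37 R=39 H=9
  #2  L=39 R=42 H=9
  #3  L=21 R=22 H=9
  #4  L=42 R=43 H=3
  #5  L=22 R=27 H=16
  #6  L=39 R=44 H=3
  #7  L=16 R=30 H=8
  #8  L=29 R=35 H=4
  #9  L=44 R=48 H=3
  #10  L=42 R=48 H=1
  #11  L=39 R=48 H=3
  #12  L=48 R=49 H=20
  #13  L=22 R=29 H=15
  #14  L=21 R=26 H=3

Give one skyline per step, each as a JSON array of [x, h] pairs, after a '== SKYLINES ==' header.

== SKYLINES ==
[[37,9],[39,0]]
[[37,9],[42,0]]
[[21,9],[22,0],[37,9],[42,0]]
[[21,9],[22,0],[37,9],[42,3],[43,0]]
[[21,9],[22,16],[27,0],[37,9],[42,3],[43,0]]
[[21,9],[22,16],[27,0],[37,9],[42,3],[44,0]]
[[16,8],[21,9],[22,16],[27,8],[30,0],[37,9],[42,3],[44,0]]
[[16,8],[21,9],[22,16],[27,8],[30,4],[35,0],[37,9],[42,3],[44,0]]
[[16,8],[21,9],[22,16],[27,8],[30,4],[35,0],[37,9],[42,3],[48,0]]
[[16,8],[21,9],[22,16],[27,8],[30,4],[35,0],[37,9],[42,3],[48,0]]
[[16,8],[21,9],[22,16],[27,8],[30,4],[35,0],[37,9],[42,3],[48,0]]
[[16,8],[21,9],[22,16],[27,8],[30,4],[35,0],[37,9],[42,3],[48,20],[49,0]]
[[16,8],[21,9],[22,16],[27,15],[29,8],[30,4],[35,0],[37,9],[42,3],[48,20],[49,0]]
[[16,8],[21,9],[22,16],[27,15],[29,8],[30,4],[35,0],[37,9],[42,3],[48,20],[49,0]]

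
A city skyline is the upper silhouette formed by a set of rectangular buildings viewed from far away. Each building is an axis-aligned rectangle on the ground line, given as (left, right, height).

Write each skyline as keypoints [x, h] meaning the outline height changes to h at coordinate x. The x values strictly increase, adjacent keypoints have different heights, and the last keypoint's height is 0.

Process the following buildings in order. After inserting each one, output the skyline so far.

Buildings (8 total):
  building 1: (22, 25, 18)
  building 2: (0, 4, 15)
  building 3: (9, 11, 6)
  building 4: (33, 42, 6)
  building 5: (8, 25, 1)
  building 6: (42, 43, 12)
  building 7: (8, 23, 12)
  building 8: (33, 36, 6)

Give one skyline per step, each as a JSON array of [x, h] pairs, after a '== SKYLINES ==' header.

== SKYLINES ==
[[22,18],[25,0]]
[[0,15],[4,0],[22,18],[25,0]]
[[0,15],[4,0],[9,6],[11,0],[22,18],[25,0]]
[[0,15],[4,0],[9,6],[11,0],[22,18],[25,0],[33,6],[42,0]]
[[0,15],[4,0],[8,1],[9,6],[11,1],[22,18],[25,0],[33,6],[42,0]]
[[0,15],[4,0],[8,1],[9,6],[11,1],[22,18],[25,0],[33,6],[42,12],[43,0]]
[[0,15],[4,0],[8,12],[22,18],[25,0],[33,6],[42,12],[43,0]]
[[0,15],[4,0],[8,12],[22,18],[25,0],[33,6],[42,12],[43,0]]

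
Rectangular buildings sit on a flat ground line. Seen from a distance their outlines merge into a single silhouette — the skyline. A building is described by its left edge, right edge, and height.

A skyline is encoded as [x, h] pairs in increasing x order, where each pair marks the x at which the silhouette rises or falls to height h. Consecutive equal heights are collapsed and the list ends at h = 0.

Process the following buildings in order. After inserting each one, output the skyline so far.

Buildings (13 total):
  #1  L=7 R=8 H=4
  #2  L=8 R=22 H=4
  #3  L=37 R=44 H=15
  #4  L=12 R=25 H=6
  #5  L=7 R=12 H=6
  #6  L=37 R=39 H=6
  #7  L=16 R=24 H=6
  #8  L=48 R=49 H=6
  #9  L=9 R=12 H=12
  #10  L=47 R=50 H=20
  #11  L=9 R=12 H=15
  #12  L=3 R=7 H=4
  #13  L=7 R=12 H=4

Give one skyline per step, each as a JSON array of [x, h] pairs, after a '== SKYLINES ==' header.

== SKYLINES ==
[[7,4],[8,0]]
[[7,4],[22,0]]
[[7,4],[22,0],[37,15],[44,0]]
[[7,4],[12,6],[25,0],[37,15],[44,0]]
[[7,6],[25,0],[37,15],[44,0]]
[[7,6],[25,0],[37,15],[44,0]]
[[7,6],[25,0],[37,15],[44,0]]
[[7,6],[25,0],[37,15],[44,0],[48,6],[49,0]]
[[7,6],[9,12],[12,6],[25,0],[37,15],[44,0],[48,6],[49,0]]
[[7,6],[9,12],[12,6],[25,0],[37,15],[44,0],[47,20],[50,0]]
[[7,6],[9,15],[12,6],[25,0],[37,15],[44,0],[47,20],[50,0]]
[[3,4],[7,6],[9,15],[12,6],[25,0],[37,15],[44,0],[47,20],[50,0]]
[[3,4],[7,6],[9,15],[12,6],[25,0],[37,15],[44,0],[47,20],[50,0]]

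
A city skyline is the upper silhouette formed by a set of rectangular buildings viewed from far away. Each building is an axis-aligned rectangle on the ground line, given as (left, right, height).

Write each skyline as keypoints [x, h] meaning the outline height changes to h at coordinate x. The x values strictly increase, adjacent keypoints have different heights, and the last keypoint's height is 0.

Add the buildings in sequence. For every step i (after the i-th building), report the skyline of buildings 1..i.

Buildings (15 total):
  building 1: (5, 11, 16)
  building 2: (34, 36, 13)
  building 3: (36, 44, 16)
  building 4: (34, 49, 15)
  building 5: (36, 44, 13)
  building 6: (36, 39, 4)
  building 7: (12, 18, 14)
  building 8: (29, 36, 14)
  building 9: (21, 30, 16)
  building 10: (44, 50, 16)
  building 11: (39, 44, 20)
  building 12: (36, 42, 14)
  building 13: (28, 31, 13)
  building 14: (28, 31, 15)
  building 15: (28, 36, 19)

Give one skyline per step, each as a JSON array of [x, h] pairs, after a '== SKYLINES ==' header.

== SKYLINES ==
[[5,16],[11,0]]
[[5,16],[11,0],[34,13],[36,0]]
[[5,16],[11,0],[34,13],[36,16],[44,0]]
[[5,16],[11,0],[34,15],[36,16],[44,15],[49,0]]
[[5,16],[11,0],[34,15],[36,16],[44,15],[49,0]]
[[5,16],[11,0],[34,15],[36,16],[44,15],[49,0]]
[[5,16],[11,0],[12,14],[18,0],[34,15],[36,16],[44,15],[49,0]]
[[5,16],[11,0],[12,14],[18,0],[29,14],[34,15],[36,16],[44,15],[49,0]]
[[5,16],[11,0],[12,14],[18,0],[21,16],[30,14],[34,15],[36,16],[44,15],[49,0]]
[[5,16],[11,0],[12,14],[18,0],[21,16],[30,14],[34,15],[36,16],[50,0]]
[[5,16],[11,0],[12,14],[18,0],[21,16],[30,14],[34,15],[36,16],[39,20],[44,16],[50,0]]
[[5,16],[11,0],[12,14],[18,0],[21,16],[30,14],[34,15],[36,16],[39,20],[44,16],[50,0]]
[[5,16],[11,0],[12,14],[18,0],[21,16],[30,14],[34,15],[36,16],[39,20],[44,16],[50,0]]
[[5,16],[11,0],[12,14],[18,0],[21,16],[30,15],[31,14],[34,15],[36,16],[39,20],[44,16],[50,0]]
[[5,16],[11,0],[12,14],[18,0],[21,16],[28,19],[36,16],[39,20],[44,16],[50,0]]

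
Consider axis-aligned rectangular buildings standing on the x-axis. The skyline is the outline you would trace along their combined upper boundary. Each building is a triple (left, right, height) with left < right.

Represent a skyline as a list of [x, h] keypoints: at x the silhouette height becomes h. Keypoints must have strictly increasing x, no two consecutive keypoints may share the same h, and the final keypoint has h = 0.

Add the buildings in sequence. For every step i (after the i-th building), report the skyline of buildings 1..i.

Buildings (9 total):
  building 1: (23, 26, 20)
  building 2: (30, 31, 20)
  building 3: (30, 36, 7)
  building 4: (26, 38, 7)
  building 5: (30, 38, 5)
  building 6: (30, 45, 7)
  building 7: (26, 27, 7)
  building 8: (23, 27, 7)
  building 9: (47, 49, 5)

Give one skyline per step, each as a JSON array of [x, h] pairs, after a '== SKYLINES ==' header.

== SKYLINES ==
[[23,20],[26,0]]
[[23,20],[26,0],[30,20],[31,0]]
[[23,20],[26,0],[30,20],[31,7],[36,0]]
[[23,20],[26,7],[30,20],[31,7],[38,0]]
[[23,20],[26,7],[30,20],[31,7],[38,0]]
[[23,20],[26,7],[30,20],[31,7],[45,0]]
[[23,20],[26,7],[30,20],[31,7],[45,0]]
[[23,20],[26,7],[30,20],[31,7],[45,0]]
[[23,20],[26,7],[30,20],[31,7],[45,0],[47,5],[49,0]]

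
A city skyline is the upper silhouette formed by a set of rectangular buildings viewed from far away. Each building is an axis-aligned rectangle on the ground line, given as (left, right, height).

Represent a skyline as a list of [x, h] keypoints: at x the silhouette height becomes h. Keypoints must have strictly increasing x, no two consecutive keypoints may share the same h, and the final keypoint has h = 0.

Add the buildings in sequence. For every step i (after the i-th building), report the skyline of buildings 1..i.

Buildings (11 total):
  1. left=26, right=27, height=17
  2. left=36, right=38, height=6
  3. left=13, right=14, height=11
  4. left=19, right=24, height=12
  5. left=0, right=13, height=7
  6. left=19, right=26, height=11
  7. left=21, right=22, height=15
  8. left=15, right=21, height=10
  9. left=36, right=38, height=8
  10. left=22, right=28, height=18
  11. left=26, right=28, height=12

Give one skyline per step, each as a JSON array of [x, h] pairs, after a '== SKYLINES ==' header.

== SKYLINES ==
[[26,17],[27,0]]
[[26,17],[27,0],[36,6],[38,0]]
[[13,11],[14,0],[26,17],[27,0],[36,6],[38,0]]
[[13,11],[14,0],[19,12],[24,0],[26,17],[27,0],[36,6],[38,0]]
[[0,7],[13,11],[14,0],[19,12],[24,0],[26,17],[27,0],[36,6],[38,0]]
[[0,7],[13,11],[14,0],[19,12],[24,11],[26,17],[27,0],[36,6],[38,0]]
[[0,7],[13,11],[14,0],[19,12],[21,15],[22,12],[24,11],[26,17],[27,0],[36,6],[38,0]]
[[0,7],[13,11],[14,0],[15,10],[19,12],[21,15],[22,12],[24,11],[26,17],[27,0],[36,6],[38,0]]
[[0,7],[13,11],[14,0],[15,10],[19,12],[21,15],[22,12],[24,11],[26,17],[27,0],[36,8],[38,0]]
[[0,7],[13,11],[14,0],[15,10],[19,12],[21,15],[22,18],[28,0],[36,8],[38,0]]
[[0,7],[13,11],[14,0],[15,10],[19,12],[21,15],[22,18],[28,0],[36,8],[38,0]]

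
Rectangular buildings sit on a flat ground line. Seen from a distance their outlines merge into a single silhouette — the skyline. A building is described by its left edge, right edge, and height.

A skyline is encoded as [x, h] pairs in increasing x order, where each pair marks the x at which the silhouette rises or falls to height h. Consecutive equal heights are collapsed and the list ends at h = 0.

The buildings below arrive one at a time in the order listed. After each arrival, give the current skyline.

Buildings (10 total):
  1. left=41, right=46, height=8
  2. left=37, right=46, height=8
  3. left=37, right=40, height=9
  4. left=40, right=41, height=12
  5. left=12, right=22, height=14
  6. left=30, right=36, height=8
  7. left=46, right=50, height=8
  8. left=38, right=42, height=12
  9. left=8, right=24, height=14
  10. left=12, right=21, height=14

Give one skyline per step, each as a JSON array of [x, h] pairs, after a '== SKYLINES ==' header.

== SKYLINES ==
[[41,8],[46,0]]
[[37,8],[46,0]]
[[37,9],[40,8],[46,0]]
[[37,9],[40,12],[41,8],[46,0]]
[[12,14],[22,0],[37,9],[40,12],[41,8],[46,0]]
[[12,14],[22,0],[30,8],[36,0],[37,9],[40,12],[41,8],[46,0]]
[[12,14],[22,0],[30,8],[36,0],[37,9],[40,12],[41,8],[50,0]]
[[12,14],[22,0],[30,8],[36,0],[37,9],[38,12],[42,8],[50,0]]
[[8,14],[24,0],[30,8],[36,0],[37,9],[38,12],[42,8],[50,0]]
[[8,14],[24,0],[30,8],[36,0],[37,9],[38,12],[42,8],[50,0]]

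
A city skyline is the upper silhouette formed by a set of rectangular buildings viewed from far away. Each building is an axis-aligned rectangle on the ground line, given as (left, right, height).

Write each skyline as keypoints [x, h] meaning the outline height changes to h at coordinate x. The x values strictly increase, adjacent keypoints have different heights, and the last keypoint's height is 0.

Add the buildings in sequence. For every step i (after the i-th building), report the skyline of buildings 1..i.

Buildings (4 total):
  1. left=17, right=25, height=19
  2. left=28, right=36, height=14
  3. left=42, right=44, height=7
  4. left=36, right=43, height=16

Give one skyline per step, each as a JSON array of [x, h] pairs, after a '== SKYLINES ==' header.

== SKYLINES ==
[[17,19],[25,0]]
[[17,19],[25,0],[28,14],[36,0]]
[[17,19],[25,0],[28,14],[36,0],[42,7],[44,0]]
[[17,19],[25,0],[28,14],[36,16],[43,7],[44,0]]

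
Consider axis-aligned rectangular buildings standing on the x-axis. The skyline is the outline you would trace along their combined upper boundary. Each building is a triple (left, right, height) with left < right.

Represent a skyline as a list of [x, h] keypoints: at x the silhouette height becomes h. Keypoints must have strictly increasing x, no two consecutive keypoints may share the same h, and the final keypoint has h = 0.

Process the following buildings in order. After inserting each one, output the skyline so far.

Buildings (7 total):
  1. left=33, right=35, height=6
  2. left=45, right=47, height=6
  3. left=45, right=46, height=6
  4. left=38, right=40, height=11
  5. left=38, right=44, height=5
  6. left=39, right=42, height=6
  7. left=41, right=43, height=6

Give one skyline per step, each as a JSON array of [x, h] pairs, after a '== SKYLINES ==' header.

== SKYLINES ==
[[33,6],[35,0]]
[[33,6],[35,0],[45,6],[47,0]]
[[33,6],[35,0],[45,6],[47,0]]
[[33,6],[35,0],[38,11],[40,0],[45,6],[47,0]]
[[33,6],[35,0],[38,11],[40,5],[44,0],[45,6],[47,0]]
[[33,6],[35,0],[38,11],[40,6],[42,5],[44,0],[45,6],[47,0]]
[[33,6],[35,0],[38,11],[40,6],[43,5],[44,0],[45,6],[47,0]]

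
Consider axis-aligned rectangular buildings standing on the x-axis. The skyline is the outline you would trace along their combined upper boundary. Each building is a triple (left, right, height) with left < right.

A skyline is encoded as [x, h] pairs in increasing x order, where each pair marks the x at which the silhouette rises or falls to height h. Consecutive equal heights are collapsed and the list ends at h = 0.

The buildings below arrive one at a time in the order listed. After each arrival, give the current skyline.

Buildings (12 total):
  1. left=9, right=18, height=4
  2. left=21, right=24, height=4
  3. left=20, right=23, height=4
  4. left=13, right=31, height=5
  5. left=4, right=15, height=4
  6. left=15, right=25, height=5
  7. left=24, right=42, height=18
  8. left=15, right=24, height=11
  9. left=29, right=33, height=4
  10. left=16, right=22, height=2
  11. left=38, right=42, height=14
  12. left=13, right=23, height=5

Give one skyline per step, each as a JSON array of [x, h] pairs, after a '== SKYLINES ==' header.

== SKYLINES ==
[[9,4],[18,0]]
[[9,4],[18,0],[21,4],[24,0]]
[[9,4],[18,0],[20,4],[24,0]]
[[9,4],[13,5],[31,0]]
[[4,4],[13,5],[31,0]]
[[4,4],[13,5],[31,0]]
[[4,4],[13,5],[24,18],[42,0]]
[[4,4],[13,5],[15,11],[24,18],[42,0]]
[[4,4],[13,5],[15,11],[24,18],[42,0]]
[[4,4],[13,5],[15,11],[24,18],[42,0]]
[[4,4],[13,5],[15,11],[24,18],[42,0]]
[[4,4],[13,5],[15,11],[24,18],[42,0]]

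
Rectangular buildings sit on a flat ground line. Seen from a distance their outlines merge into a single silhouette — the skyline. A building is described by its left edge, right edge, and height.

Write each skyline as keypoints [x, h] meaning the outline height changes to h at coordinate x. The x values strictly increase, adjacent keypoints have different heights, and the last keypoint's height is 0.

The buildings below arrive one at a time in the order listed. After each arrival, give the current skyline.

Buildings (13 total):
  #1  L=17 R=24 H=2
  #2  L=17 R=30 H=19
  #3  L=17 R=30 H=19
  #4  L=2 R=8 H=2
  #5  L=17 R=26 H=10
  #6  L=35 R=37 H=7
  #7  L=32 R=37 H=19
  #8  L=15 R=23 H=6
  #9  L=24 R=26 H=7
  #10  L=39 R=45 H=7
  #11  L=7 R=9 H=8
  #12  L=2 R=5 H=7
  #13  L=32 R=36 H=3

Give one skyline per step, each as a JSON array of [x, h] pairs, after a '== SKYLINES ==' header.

== SKYLINES ==
[[17,2],[24,0]]
[[17,19],[30,0]]
[[17,19],[30,0]]
[[2,2],[8,0],[17,19],[30,0]]
[[2,2],[8,0],[17,19],[30,0]]
[[2,2],[8,0],[17,19],[30,0],[35,7],[37,0]]
[[2,2],[8,0],[17,19],[30,0],[32,19],[37,0]]
[[2,2],[8,0],[15,6],[17,19],[30,0],[32,19],[37,0]]
[[2,2],[8,0],[15,6],[17,19],[30,0],[32,19],[37,0]]
[[2,2],[8,0],[15,6],[17,19],[30,0],[32,19],[37,0],[39,7],[45,0]]
[[2,2],[7,8],[9,0],[15,6],[17,19],[30,0],[32,19],[37,0],[39,7],[45,0]]
[[2,7],[5,2],[7,8],[9,0],[15,6],[17,19],[30,0],[32,19],[37,0],[39,7],[45,0]]
[[2,7],[5,2],[7,8],[9,0],[15,6],[17,19],[30,0],[32,19],[37,0],[39,7],[45,0]]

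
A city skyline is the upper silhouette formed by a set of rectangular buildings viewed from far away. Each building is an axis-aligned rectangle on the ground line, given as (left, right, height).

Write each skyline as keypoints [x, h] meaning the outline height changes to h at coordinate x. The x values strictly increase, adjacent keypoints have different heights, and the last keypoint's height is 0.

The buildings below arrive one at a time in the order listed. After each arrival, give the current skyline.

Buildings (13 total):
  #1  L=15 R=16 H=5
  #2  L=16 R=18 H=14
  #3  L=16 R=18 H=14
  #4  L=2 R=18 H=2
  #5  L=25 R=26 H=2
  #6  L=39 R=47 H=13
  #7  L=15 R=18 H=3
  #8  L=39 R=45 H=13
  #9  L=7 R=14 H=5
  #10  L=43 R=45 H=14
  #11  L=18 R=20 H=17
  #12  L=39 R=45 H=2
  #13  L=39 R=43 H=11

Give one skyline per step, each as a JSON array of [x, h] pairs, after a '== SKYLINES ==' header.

== SKYLINES ==
[[15,5],[16,0]]
[[15,5],[16,14],[18,0]]
[[15,5],[16,14],[18,0]]
[[2,2],[15,5],[16,14],[18,0]]
[[2,2],[15,5],[16,14],[18,0],[25,2],[26,0]]
[[2,2],[15,5],[16,14],[18,0],[25,2],[26,0],[39,13],[47,0]]
[[2,2],[15,5],[16,14],[18,0],[25,2],[26,0],[39,13],[47,0]]
[[2,2],[15,5],[16,14],[18,0],[25,2],[26,0],[39,13],[47,0]]
[[2,2],[7,5],[14,2],[15,5],[16,14],[18,0],[25,2],[26,0],[39,13],[47,0]]
[[2,2],[7,5],[14,2],[15,5],[16,14],[18,0],[25,2],[26,0],[39,13],[43,14],[45,13],[47,0]]
[[2,2],[7,5],[14,2],[15,5],[16,14],[18,17],[20,0],[25,2],[26,0],[39,13],[43,14],[45,13],[47,0]]
[[2,2],[7,5],[14,2],[15,5],[16,14],[18,17],[20,0],[25,2],[26,0],[39,13],[43,14],[45,13],[47,0]]
[[2,2],[7,5],[14,2],[15,5],[16,14],[18,17],[20,0],[25,2],[26,0],[39,13],[43,14],[45,13],[47,0]]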